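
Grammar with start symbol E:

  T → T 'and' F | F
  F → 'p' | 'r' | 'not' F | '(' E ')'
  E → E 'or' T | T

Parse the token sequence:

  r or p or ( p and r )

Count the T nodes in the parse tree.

5

[E [E [E [T [F r]]] or [T [F p]]] or [T [F ( [E [T [T [F p]] and [F r]]] )]]]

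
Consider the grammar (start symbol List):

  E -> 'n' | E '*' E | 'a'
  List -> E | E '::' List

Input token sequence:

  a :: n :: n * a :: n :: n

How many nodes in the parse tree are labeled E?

[List [E a] :: [List [E n] :: [List [E [E n] * [E a]] :: [List [E n] :: [List [E n]]]]]]

7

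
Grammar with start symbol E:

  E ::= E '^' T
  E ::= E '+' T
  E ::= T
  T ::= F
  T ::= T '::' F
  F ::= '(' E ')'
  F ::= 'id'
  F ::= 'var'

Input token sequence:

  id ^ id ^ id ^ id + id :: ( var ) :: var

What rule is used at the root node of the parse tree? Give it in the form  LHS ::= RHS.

[E [E [E [E [E [T [F id]]] ^ [T [F id]]] ^ [T [F id]]] ^ [T [F id]]] + [T [T [T [F id]] :: [F ( [E [T [F var]]] )]] :: [F var]]]

E ::= E '+' T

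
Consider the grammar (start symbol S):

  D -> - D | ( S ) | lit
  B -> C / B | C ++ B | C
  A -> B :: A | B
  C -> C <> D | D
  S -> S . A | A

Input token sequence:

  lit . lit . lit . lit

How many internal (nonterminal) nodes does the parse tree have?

20

[S [S [S [S [A [B [C [D lit]]]]] . [A [B [C [D lit]]]]] . [A [B [C [D lit]]]]] . [A [B [C [D lit]]]]]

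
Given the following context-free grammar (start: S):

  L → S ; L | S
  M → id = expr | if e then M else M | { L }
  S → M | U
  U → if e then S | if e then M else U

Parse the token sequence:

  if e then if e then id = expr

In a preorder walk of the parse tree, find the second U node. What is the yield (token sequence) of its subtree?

[S [U if e then [S [U if e then [S [M id = expr]]]]]]

if e then id = expr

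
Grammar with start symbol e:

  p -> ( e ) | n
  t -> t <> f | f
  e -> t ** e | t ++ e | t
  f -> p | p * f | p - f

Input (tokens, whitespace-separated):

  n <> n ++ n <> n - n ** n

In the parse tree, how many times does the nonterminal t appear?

5

[e [t [t [f [p n]]] <> [f [p n]]] ++ [e [t [t [f [p n]]] <> [f [p n] - [f [p n]]]] ** [e [t [f [p n]]]]]]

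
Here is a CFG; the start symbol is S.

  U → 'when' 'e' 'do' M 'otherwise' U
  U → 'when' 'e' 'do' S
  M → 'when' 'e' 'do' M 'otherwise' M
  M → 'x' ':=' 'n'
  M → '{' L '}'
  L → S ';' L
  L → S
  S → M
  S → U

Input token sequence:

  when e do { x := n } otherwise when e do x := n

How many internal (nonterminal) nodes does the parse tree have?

[S [U when e do [M { [L [S [M x := n]]] }] otherwise [U when e do [S [M x := n]]]]]

9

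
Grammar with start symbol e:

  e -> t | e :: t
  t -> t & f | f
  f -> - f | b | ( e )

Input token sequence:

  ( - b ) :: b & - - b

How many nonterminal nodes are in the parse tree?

14

[e [e [t [f ( [e [t [f - [f b]]]] )]]] :: [t [t [f b]] & [f - [f - [f b]]]]]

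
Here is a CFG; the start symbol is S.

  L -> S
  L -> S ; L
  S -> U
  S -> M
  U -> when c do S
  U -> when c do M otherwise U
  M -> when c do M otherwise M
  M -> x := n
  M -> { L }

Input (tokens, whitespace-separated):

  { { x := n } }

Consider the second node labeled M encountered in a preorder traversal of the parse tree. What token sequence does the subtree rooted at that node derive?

{ x := n }

[S [M { [L [S [M { [L [S [M x := n]]] }]]] }]]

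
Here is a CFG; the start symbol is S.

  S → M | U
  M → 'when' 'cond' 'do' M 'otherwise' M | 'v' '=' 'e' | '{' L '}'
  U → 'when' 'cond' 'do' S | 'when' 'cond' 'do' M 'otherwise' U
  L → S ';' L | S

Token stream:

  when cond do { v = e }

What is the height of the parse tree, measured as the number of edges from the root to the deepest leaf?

[S [U when cond do [S [M { [L [S [M v = e]]] }]]]]

7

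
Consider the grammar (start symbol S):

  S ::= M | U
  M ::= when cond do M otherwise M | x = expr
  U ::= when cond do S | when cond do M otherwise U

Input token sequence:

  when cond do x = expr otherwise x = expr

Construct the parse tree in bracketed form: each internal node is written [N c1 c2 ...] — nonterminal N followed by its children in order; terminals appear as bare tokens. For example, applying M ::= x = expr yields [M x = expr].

S
M
when cond do M otherwise M
when cond do x = expr otherwise M
when cond do x = expr otherwise x = expr

[S [M when cond do [M x = expr] otherwise [M x = expr]]]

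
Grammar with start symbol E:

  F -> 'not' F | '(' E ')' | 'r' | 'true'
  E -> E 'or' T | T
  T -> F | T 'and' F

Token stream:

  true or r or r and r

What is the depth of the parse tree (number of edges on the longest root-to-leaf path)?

5

[E [E [E [T [F true]]] or [T [F r]]] or [T [T [F r]] and [F r]]]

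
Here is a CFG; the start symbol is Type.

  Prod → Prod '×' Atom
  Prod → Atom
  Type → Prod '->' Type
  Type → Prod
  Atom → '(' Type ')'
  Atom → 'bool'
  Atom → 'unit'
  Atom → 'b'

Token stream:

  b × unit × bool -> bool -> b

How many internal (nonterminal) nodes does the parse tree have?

13

[Type [Prod [Prod [Prod [Atom b]] × [Atom unit]] × [Atom bool]] -> [Type [Prod [Atom bool]] -> [Type [Prod [Atom b]]]]]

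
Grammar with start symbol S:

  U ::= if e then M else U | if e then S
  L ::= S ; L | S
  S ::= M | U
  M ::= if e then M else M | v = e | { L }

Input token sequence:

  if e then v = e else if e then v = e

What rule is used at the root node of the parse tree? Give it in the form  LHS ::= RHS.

S ::= U

[S [U if e then [M v = e] else [U if e then [S [M v = e]]]]]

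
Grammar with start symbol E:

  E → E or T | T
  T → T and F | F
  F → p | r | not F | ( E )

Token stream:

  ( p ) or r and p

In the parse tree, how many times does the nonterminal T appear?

4

[E [E [T [F ( [E [T [F p]]] )]]] or [T [T [F r]] and [F p]]]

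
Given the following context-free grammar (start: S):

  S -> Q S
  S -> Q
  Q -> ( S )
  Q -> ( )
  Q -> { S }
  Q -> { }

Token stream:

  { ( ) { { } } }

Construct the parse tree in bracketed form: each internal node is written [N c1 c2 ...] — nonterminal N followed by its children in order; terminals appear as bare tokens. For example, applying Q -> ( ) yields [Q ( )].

S
Q
{ S }
{ Q S }
{ ( ) S }
{ ( ) Q }
{ ( ) { S } }
{ ( ) { Q } }
{ ( ) { { } } }

[S [Q { [S [Q ( )] [S [Q { [S [Q { }]] }]]] }]]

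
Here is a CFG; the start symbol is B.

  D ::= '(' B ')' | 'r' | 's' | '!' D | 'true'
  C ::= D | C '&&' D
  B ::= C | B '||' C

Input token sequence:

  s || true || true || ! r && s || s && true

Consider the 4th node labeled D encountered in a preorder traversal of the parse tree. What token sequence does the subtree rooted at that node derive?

! r

[B [B [B [B [B [C [D s]]] || [C [D true]]] || [C [D true]]] || [C [C [D ! [D r]]] && [D s]]] || [C [C [D s]] && [D true]]]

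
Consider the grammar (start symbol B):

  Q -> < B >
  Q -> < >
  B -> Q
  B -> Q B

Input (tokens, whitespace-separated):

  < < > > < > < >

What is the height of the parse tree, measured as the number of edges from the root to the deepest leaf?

4

[B [Q < [B [Q < >]] >] [B [Q < >] [B [Q < >]]]]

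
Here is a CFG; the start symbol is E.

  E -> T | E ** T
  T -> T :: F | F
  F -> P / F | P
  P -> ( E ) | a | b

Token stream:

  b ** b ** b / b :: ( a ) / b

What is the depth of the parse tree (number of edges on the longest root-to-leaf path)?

8

[E [E [E [T [F [P b]]]] ** [T [F [P b]]]] ** [T [T [F [P b] / [F [P b]]]] :: [F [P ( [E [T [F [P a]]]] )] / [F [P b]]]]]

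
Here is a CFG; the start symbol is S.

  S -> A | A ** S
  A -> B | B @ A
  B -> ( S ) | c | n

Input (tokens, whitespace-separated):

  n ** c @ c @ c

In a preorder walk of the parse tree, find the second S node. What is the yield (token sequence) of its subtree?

[S [A [B n]] ** [S [A [B c] @ [A [B c] @ [A [B c]]]]]]

c @ c @ c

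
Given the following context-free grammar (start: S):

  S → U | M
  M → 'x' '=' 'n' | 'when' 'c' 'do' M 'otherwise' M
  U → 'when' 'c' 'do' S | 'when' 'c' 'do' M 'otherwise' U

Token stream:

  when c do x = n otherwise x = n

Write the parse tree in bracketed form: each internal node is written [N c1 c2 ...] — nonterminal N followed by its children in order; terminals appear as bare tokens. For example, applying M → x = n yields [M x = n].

S
M
when c do M otherwise M
when c do x = n otherwise M
when c do x = n otherwise x = n

[S [M when c do [M x = n] otherwise [M x = n]]]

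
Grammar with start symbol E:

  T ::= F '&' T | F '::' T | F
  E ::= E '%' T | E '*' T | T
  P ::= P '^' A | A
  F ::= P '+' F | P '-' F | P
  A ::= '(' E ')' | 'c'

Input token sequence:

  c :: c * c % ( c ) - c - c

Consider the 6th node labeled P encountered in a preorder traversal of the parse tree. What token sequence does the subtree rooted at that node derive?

c

[E [E [E [T [F [P [A c]]] :: [T [F [P [A c]]]]]] * [T [F [P [A c]]]]] % [T [F [P [A ( [E [T [F [P [A c]]]]] )]] - [F [P [A c]] - [F [P [A c]]]]]]]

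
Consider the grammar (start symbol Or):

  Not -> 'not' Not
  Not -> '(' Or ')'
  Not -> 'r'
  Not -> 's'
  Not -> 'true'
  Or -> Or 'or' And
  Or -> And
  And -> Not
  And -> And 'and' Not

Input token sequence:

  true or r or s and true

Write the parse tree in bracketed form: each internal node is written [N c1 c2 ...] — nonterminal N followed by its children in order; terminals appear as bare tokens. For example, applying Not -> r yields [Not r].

[Or [Or [Or [And [Not true]]] or [And [Not r]]] or [And [And [Not s]] and [Not true]]]

Or
Or or And
Or or And or And
And or And or And
Not or And or And
true or And or And
true or Not or And
true or r or And
true or r or And and Not
true or r or Not and Not
true or r or s and Not
true or r or s and true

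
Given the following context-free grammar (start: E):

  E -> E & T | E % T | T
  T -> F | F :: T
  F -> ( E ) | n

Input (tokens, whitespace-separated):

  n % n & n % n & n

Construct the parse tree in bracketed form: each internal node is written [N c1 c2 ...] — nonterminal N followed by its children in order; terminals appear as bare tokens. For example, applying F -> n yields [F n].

E
E & T
E % T & T
E & T % T & T
E % T & T % T & T
T % T & T % T & T
F % T & T % T & T
n % T & T % T & T
n % F & T % T & T
n % n & T % T & T
n % n & F % T & T
n % n & n % T & T
n % n & n % F & T
n % n & n % n & T
n % n & n % n & F
n % n & n % n & n

[E [E [E [E [E [T [F n]]] % [T [F n]]] & [T [F n]]] % [T [F n]]] & [T [F n]]]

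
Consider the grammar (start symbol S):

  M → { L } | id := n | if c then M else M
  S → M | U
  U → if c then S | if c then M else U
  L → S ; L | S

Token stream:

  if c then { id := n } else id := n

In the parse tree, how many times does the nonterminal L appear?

[S [M if c then [M { [L [S [M id := n]]] }] else [M id := n]]]

1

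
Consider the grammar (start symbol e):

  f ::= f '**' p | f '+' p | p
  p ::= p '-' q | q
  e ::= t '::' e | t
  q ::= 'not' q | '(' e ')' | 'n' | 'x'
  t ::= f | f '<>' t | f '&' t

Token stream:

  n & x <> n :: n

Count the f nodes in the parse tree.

4

[e [t [f [p [q n]]] & [t [f [p [q x]]] <> [t [f [p [q n]]]]]] :: [e [t [f [p [q n]]]]]]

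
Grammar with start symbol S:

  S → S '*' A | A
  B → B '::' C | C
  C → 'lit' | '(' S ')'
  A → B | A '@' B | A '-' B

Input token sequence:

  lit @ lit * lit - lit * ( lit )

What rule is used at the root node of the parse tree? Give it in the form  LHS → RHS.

[S [S [S [A [A [B [C lit]]] @ [B [C lit]]]] * [A [A [B [C lit]]] - [B [C lit]]]] * [A [B [C ( [S [A [B [C lit]]]] )]]]]

S → S '*' A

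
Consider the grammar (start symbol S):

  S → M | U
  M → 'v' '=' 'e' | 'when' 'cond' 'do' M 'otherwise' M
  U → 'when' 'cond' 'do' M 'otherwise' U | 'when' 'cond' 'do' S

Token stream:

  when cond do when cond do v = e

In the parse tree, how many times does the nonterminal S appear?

[S [U when cond do [S [U when cond do [S [M v = e]]]]]]

3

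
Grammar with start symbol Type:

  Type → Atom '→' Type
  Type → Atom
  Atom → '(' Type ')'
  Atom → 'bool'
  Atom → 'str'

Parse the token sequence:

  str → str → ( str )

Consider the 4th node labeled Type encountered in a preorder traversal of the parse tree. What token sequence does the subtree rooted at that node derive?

str

[Type [Atom str] → [Type [Atom str] → [Type [Atom ( [Type [Atom str]] )]]]]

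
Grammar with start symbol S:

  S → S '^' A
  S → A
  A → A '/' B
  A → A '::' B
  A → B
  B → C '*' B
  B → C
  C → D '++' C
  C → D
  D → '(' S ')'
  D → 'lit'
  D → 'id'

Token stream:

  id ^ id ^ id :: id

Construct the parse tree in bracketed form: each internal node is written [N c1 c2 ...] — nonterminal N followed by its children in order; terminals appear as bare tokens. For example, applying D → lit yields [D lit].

[S [S [S [A [B [C [D id]]]]] ^ [A [B [C [D id]]]]] ^ [A [A [B [C [D id]]]] :: [B [C [D id]]]]]

S
S ^ A
S ^ A ^ A
A ^ A ^ A
B ^ A ^ A
C ^ A ^ A
D ^ A ^ A
id ^ A ^ A
id ^ B ^ A
id ^ C ^ A
id ^ D ^ A
id ^ id ^ A
id ^ id ^ A :: B
id ^ id ^ B :: B
id ^ id ^ C :: B
id ^ id ^ D :: B
id ^ id ^ id :: B
id ^ id ^ id :: C
id ^ id ^ id :: D
id ^ id ^ id :: id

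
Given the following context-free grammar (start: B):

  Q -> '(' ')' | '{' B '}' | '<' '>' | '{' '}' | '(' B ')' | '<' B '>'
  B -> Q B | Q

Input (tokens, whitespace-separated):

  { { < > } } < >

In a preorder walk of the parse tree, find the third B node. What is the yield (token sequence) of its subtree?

< >

[B [Q { [B [Q { [B [Q < >]] }]] }] [B [Q < >]]]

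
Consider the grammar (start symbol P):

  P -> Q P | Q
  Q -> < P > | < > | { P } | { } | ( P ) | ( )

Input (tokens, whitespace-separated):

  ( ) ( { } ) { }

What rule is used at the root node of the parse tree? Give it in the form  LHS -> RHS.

P -> Q P

[P [Q ( )] [P [Q ( [P [Q { }]] )] [P [Q { }]]]]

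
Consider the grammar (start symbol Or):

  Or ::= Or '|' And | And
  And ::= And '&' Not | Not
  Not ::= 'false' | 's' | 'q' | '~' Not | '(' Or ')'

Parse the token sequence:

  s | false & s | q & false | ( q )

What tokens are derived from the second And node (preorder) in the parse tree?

[Or [Or [Or [Or [And [Not s]]] | [And [And [Not false]] & [Not s]]] | [And [And [Not q]] & [Not false]]] | [And [Not ( [Or [And [Not q]]] )]]]

false & s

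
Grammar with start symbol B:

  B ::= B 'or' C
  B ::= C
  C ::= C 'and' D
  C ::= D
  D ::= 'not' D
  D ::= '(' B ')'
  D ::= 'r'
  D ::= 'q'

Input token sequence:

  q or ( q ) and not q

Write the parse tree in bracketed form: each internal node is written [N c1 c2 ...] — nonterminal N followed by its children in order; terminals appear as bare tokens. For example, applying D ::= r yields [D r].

[B [B [C [D q]]] or [C [C [D ( [B [C [D q]]] )]] and [D not [D q]]]]

B
B or C
C or C
D or C
q or C
q or C and D
q or D and D
q or ( B ) and D
q or ( C ) and D
q or ( D ) and D
q or ( q ) and D
q or ( q ) and not D
q or ( q ) and not q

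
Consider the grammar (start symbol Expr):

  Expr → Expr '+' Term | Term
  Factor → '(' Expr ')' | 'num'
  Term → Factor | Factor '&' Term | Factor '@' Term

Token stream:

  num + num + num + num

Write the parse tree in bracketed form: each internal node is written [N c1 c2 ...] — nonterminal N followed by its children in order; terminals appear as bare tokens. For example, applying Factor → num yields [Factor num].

[Expr [Expr [Expr [Expr [Term [Factor num]]] + [Term [Factor num]]] + [Term [Factor num]]] + [Term [Factor num]]]

Expr
Expr + Term
Expr + Term + Term
Expr + Term + Term + Term
Term + Term + Term + Term
Factor + Term + Term + Term
num + Term + Term + Term
num + Factor + Term + Term
num + num + Term + Term
num + num + Factor + Term
num + num + num + Term
num + num + num + Factor
num + num + num + num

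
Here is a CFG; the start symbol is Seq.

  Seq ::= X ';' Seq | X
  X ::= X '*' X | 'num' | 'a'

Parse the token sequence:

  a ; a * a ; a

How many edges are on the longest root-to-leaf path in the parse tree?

[Seq [X a] ; [Seq [X [X a] * [X a]] ; [Seq [X a]]]]

4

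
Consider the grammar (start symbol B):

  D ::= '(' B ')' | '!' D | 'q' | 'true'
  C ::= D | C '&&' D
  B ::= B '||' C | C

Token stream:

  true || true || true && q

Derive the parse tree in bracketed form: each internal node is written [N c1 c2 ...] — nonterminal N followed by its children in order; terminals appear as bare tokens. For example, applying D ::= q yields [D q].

[B [B [B [C [D true]]] || [C [D true]]] || [C [C [D true]] && [D q]]]

B
B || C
B || C || C
C || C || C
D || C || C
true || C || C
true || D || C
true || true || C
true || true || C && D
true || true || D && D
true || true || true && D
true || true || true && q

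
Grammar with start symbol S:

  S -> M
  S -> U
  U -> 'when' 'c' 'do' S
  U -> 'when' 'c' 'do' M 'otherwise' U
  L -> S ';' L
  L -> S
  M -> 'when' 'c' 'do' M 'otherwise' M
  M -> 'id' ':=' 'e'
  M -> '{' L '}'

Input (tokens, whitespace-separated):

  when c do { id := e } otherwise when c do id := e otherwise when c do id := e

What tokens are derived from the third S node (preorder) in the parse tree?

id := e

[S [U when c do [M { [L [S [M id := e]]] }] otherwise [U when c do [M id := e] otherwise [U when c do [S [M id := e]]]]]]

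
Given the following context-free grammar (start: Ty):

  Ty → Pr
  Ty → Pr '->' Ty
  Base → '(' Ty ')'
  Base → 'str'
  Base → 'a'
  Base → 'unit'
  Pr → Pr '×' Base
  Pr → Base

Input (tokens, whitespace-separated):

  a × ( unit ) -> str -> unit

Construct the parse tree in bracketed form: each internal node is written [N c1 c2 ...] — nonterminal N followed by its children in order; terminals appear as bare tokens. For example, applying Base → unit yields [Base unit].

[Ty [Pr [Pr [Base a]] × [Base ( [Ty [Pr [Base unit]]] )]] -> [Ty [Pr [Base str]] -> [Ty [Pr [Base unit]]]]]

Ty
Pr -> Ty
Pr × Base -> Ty
Base × Base -> Ty
a × Base -> Ty
a × ( Ty ) -> Ty
a × ( Pr ) -> Ty
a × ( Base ) -> Ty
a × ( unit ) -> Ty
a × ( unit ) -> Pr -> Ty
a × ( unit ) -> Base -> Ty
a × ( unit ) -> str -> Ty
a × ( unit ) -> str -> Pr
a × ( unit ) -> str -> Base
a × ( unit ) -> str -> unit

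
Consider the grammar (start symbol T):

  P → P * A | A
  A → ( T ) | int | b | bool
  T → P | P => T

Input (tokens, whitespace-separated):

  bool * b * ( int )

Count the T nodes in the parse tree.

2

[T [P [P [P [A bool]] * [A b]] * [A ( [T [P [A int]]] )]]]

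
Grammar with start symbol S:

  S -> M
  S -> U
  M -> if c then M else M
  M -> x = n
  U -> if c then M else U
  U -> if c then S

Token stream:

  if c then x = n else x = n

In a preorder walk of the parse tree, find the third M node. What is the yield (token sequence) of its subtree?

x = n

[S [M if c then [M x = n] else [M x = n]]]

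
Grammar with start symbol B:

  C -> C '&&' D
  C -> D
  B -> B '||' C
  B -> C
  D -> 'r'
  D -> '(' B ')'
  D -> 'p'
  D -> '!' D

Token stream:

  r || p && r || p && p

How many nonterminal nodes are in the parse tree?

13

[B [B [B [C [D r]]] || [C [C [D p]] && [D r]]] || [C [C [D p]] && [D p]]]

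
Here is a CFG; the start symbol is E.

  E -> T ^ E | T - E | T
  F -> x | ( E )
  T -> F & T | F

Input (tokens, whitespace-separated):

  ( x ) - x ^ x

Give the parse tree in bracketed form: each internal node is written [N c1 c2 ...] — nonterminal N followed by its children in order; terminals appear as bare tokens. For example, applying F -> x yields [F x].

E
T - E
F - E
( E ) - E
( T ) - E
( F ) - E
( x ) - E
( x ) - T ^ E
( x ) - F ^ E
( x ) - x ^ E
( x ) - x ^ T
( x ) - x ^ F
( x ) - x ^ x

[E [T [F ( [E [T [F x]]] )]] - [E [T [F x]] ^ [E [T [F x]]]]]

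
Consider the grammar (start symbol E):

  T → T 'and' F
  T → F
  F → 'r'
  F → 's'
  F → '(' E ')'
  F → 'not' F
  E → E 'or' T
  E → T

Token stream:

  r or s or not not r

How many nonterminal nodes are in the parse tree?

11

[E [E [E [T [F r]]] or [T [F s]]] or [T [F not [F not [F r]]]]]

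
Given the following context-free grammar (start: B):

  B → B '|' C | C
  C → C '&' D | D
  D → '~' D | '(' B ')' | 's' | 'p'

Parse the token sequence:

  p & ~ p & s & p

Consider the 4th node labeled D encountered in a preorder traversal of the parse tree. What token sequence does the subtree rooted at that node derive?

s

[B [C [C [C [C [D p]] & [D ~ [D p]]] & [D s]] & [D p]]]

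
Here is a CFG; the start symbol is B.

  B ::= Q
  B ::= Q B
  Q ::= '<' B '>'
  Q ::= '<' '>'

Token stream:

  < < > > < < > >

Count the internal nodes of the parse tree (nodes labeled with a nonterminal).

8

[B [Q < [B [Q < >]] >] [B [Q < [B [Q < >]] >]]]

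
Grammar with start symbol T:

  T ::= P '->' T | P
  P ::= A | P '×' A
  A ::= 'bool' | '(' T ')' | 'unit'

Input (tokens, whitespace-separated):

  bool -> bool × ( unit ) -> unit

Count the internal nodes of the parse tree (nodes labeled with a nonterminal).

[T [P [A bool]] -> [T [P [P [A bool]] × [A ( [T [P [A unit]]] )]] -> [T [P [A unit]]]]]

14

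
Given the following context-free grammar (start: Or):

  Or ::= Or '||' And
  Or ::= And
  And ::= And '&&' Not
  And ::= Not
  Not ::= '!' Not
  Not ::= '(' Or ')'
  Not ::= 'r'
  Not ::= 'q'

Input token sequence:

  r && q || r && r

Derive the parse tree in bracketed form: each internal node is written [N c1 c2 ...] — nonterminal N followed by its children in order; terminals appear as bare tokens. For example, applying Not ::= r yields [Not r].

[Or [Or [And [And [Not r]] && [Not q]]] || [And [And [Not r]] && [Not r]]]

Or
Or || And
And || And
And && Not || And
Not && Not || And
r && Not || And
r && q || And
r && q || And && Not
r && q || Not && Not
r && q || r && Not
r && q || r && r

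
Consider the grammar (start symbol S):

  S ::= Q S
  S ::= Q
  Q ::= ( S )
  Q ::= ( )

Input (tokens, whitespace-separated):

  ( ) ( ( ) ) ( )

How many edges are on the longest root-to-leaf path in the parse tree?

5

[S [Q ( )] [S [Q ( [S [Q ( )]] )] [S [Q ( )]]]]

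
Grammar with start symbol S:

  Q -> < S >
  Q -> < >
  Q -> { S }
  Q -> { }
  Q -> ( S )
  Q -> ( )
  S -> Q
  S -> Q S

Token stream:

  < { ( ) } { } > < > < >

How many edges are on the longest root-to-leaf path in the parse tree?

[S [Q < [S [Q { [S [Q ( )]] }] [S [Q { }]]] >] [S [Q < >] [S [Q < >]]]]

6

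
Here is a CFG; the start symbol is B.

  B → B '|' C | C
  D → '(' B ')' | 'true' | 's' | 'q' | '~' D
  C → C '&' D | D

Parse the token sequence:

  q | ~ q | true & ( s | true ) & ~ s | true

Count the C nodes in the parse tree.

8

[B [B [B [B [C [D q]]] | [C [D ~ [D q]]]] | [C [C [C [D true]] & [D ( [B [B [C [D s]]] | [C [D true]]] )]] & [D ~ [D s]]]] | [C [D true]]]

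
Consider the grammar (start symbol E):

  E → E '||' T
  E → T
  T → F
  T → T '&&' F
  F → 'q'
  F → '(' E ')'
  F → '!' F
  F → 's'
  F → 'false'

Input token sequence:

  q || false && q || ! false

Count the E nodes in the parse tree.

[E [E [E [T [F q]]] || [T [T [F false]] && [F q]]] || [T [F ! [F false]]]]

3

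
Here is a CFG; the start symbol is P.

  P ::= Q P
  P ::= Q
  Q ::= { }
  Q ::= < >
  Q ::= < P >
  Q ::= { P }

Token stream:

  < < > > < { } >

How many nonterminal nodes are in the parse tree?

[P [Q < [P [Q < >]] >] [P [Q < [P [Q { }]] >]]]

8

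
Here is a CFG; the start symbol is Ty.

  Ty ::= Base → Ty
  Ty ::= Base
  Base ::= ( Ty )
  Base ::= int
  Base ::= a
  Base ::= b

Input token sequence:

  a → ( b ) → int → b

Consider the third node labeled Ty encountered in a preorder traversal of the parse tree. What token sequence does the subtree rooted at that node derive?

[Ty [Base a] → [Ty [Base ( [Ty [Base b]] )] → [Ty [Base int] → [Ty [Base b]]]]]

b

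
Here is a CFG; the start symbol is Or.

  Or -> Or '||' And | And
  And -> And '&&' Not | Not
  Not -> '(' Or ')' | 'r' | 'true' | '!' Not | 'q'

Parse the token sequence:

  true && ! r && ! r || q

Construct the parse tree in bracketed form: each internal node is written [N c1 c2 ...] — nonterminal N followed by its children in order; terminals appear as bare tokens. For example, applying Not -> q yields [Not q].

[Or [Or [And [And [And [Not true]] && [Not ! [Not r]]] && [Not ! [Not r]]]] || [And [Not q]]]

Or
Or || And
And || And
And && Not || And
And && Not && Not || And
Not && Not && Not || And
true && Not && Not || And
true && ! Not && Not || And
true && ! r && Not || And
true && ! r && ! Not || And
true && ! r && ! r || And
true && ! r && ! r || Not
true && ! r && ! r || q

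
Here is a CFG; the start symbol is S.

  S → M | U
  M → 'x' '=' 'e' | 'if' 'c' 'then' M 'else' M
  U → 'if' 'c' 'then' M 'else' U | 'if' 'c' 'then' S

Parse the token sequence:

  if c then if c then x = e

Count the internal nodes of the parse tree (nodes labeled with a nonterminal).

[S [U if c then [S [U if c then [S [M x = e]]]]]]

6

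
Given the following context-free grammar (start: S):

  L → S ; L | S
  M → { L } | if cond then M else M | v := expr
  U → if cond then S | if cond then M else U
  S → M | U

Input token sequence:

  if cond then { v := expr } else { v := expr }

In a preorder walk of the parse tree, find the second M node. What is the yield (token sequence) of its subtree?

[S [M if cond then [M { [L [S [M v := expr]]] }] else [M { [L [S [M v := expr]]] }]]]

{ v := expr }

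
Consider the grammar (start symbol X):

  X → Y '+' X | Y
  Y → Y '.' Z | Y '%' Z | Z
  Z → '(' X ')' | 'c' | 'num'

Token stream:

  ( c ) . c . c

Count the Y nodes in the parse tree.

[X [Y [Y [Y [Z ( [X [Y [Z c]]] )]] . [Z c]] . [Z c]]]

4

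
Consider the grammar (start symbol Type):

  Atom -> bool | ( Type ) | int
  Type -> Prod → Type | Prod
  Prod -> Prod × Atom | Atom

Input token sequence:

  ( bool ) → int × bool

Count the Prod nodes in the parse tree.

4

[Type [Prod [Atom ( [Type [Prod [Atom bool]]] )]] → [Type [Prod [Prod [Atom int]] × [Atom bool]]]]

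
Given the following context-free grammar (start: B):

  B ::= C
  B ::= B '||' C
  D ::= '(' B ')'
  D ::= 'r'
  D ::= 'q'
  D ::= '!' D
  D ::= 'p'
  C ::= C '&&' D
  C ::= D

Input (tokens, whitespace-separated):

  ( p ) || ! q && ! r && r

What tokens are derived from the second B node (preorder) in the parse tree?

[B [B [C [D ( [B [C [D p]]] )]]] || [C [C [C [D ! [D q]]] && [D ! [D r]]] && [D r]]]

( p )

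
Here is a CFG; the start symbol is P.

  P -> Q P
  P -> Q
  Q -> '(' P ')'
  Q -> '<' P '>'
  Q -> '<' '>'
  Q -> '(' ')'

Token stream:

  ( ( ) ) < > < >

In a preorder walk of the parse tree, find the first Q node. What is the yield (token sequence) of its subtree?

( ( ) )

[P [Q ( [P [Q ( )]] )] [P [Q < >] [P [Q < >]]]]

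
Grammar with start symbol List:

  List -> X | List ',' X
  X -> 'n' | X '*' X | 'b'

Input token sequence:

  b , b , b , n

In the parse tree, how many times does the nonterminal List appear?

4

[List [List [List [List [X b]] , [X b]] , [X b]] , [X n]]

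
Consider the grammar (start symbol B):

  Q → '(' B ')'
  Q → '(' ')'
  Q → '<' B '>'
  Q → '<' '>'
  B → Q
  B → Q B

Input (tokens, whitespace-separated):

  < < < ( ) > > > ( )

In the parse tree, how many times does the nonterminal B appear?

5

[B [Q < [B [Q < [B [Q < [B [Q ( )]] >]] >]] >] [B [Q ( )]]]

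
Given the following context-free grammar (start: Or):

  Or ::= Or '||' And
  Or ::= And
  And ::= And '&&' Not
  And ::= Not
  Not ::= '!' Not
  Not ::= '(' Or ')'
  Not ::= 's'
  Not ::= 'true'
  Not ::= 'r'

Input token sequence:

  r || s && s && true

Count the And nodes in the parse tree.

4

[Or [Or [And [Not r]]] || [And [And [And [Not s]] && [Not s]] && [Not true]]]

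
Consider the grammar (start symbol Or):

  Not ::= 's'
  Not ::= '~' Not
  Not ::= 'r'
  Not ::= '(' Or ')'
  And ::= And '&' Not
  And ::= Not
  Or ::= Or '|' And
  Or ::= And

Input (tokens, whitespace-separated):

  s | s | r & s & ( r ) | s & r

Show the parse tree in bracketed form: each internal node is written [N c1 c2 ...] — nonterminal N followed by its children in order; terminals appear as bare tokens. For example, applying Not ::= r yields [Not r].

Or
Or | And
Or | And | And
Or | And | And | And
And | And | And | And
Not | And | And | And
s | And | And | And
s | Not | And | And
s | s | And | And
s | s | And & Not | And
s | s | And & Not & Not | And
s | s | Not & Not & Not | And
s | s | r & Not & Not | And
s | s | r & s & Not | And
s | s | r & s & ( Or ) | And
s | s | r & s & ( And ) | And
s | s | r & s & ( Not ) | And
s | s | r & s & ( r ) | And
s | s | r & s & ( r ) | And & Not
s | s | r & s & ( r ) | Not & Not
s | s | r & s & ( r ) | s & Not
s | s | r & s & ( r ) | s & r

[Or [Or [Or [Or [And [Not s]]] | [And [Not s]]] | [And [And [And [Not r]] & [Not s]] & [Not ( [Or [And [Not r]]] )]]] | [And [And [Not s]] & [Not r]]]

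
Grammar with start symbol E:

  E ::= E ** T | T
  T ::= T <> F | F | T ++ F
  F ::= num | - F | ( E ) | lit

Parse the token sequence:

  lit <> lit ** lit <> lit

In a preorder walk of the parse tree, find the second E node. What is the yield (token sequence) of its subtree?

lit <> lit

[E [E [T [T [F lit]] <> [F lit]]] ** [T [T [F lit]] <> [F lit]]]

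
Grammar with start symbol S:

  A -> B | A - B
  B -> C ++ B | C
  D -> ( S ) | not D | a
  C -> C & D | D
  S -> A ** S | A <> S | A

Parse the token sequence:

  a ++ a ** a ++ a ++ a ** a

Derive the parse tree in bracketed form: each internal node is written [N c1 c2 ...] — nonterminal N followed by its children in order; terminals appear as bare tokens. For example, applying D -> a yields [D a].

[S [A [B [C [D a]] ++ [B [C [D a]]]]] ** [S [A [B [C [D a]] ++ [B [C [D a]] ++ [B [C [D a]]]]]] ** [S [A [B [C [D a]]]]]]]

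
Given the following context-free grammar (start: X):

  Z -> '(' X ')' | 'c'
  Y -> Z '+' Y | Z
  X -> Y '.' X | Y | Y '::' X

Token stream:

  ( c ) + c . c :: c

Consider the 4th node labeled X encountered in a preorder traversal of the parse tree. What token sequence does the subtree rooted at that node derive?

[X [Y [Z ( [X [Y [Z c]]] )] + [Y [Z c]]] . [X [Y [Z c]] :: [X [Y [Z c]]]]]

c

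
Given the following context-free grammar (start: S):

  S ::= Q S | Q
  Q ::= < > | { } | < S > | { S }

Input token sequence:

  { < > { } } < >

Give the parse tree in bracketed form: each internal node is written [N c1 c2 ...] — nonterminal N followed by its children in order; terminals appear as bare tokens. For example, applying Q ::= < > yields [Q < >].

[S [Q { [S [Q < >] [S [Q { }]]] }] [S [Q < >]]]

S
Q S
{ S } S
{ Q S } S
{ < > S } S
{ < > Q } S
{ < > { } } S
{ < > { } } Q
{ < > { } } < >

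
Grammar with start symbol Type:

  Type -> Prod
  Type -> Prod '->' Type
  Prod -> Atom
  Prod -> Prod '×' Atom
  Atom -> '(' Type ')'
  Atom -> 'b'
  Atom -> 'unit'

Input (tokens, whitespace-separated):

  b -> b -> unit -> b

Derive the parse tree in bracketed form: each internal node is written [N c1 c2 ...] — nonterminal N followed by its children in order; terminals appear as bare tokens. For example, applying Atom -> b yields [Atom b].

Type
Prod -> Type
Atom -> Type
b -> Type
b -> Prod -> Type
b -> Atom -> Type
b -> b -> Type
b -> b -> Prod -> Type
b -> b -> Atom -> Type
b -> b -> unit -> Type
b -> b -> unit -> Prod
b -> b -> unit -> Atom
b -> b -> unit -> b

[Type [Prod [Atom b]] -> [Type [Prod [Atom b]] -> [Type [Prod [Atom unit]] -> [Type [Prod [Atom b]]]]]]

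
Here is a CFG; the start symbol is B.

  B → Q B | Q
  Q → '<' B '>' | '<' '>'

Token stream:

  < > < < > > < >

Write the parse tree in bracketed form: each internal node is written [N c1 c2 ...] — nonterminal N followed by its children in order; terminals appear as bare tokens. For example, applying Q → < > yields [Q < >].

B
Q B
< > B
< > Q B
< > < B > B
< > < Q > B
< > < < > > B
< > < < > > Q
< > < < > > < >

[B [Q < >] [B [Q < [B [Q < >]] >] [B [Q < >]]]]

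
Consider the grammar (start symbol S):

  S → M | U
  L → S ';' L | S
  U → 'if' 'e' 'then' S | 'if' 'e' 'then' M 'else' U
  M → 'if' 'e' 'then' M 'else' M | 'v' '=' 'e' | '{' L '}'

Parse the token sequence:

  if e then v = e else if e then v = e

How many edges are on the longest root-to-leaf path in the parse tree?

5

[S [U if e then [M v = e] else [U if e then [S [M v = e]]]]]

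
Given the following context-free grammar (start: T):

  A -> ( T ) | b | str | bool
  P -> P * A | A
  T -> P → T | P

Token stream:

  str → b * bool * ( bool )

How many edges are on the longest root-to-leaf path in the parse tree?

[T [P [A str]] → [T [P [P [P [A b]] * [A bool]] * [A ( [T [P [A bool]]] )]]]]

7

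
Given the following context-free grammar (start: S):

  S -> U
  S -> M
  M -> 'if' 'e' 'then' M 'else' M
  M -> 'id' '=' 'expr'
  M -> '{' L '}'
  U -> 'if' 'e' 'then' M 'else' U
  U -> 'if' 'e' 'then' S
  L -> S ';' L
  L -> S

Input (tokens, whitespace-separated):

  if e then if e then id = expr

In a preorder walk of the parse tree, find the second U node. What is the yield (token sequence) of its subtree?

if e then id = expr

[S [U if e then [S [U if e then [S [M id = expr]]]]]]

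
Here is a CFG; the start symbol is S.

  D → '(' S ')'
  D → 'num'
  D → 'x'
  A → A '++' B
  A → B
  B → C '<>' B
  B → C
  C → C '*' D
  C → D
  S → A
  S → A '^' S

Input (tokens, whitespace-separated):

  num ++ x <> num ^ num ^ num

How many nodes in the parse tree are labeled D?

[S [A [A [B [C [D num]]]] ++ [B [C [D x]] <> [B [C [D num]]]]] ^ [S [A [B [C [D num]]]] ^ [S [A [B [C [D num]]]]]]]

5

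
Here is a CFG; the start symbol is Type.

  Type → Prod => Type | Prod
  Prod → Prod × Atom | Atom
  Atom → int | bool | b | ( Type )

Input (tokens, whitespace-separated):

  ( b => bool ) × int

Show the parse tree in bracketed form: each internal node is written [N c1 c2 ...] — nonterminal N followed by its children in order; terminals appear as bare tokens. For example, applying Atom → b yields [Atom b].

[Type [Prod [Prod [Atom ( [Type [Prod [Atom b]] => [Type [Prod [Atom bool]]]] )]] × [Atom int]]]

Type
Prod
Prod × Atom
Atom × Atom
( Type ) × Atom
( Prod => Type ) × Atom
( Atom => Type ) × Atom
( b => Type ) × Atom
( b => Prod ) × Atom
( b => Atom ) × Atom
( b => bool ) × Atom
( b => bool ) × int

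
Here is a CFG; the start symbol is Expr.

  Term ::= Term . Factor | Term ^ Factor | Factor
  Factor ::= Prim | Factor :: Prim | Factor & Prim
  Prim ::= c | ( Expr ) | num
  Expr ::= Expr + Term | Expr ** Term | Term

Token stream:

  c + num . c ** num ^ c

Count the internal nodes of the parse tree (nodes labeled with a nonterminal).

[Expr [Expr [Expr [Term [Factor [Prim c]]]] + [Term [Term [Factor [Prim num]]] . [Factor [Prim c]]]] ** [Term [Term [Factor [Prim num]]] ^ [Factor [Prim c]]]]

18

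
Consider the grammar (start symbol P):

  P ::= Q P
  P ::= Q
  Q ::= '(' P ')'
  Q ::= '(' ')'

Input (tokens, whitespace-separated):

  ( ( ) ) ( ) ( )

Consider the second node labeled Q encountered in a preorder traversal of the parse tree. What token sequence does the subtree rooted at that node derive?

[P [Q ( [P [Q ( )]] )] [P [Q ( )] [P [Q ( )]]]]

( )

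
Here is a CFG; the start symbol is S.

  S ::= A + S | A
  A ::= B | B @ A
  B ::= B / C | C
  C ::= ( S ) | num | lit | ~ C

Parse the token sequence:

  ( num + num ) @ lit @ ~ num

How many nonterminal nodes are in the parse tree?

[S [A [B [C ( [S [A [B [C num]]] + [S [A [B [C num]]]]] )]] @ [A [B [C lit]] @ [A [B [C ~ [C num]]]]]]]

19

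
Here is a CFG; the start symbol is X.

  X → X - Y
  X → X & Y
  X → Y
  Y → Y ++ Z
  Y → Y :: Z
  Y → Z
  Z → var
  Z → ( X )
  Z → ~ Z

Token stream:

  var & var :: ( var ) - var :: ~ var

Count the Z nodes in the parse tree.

7

[X [X [X [Y [Z var]]] & [Y [Y [Z var]] :: [Z ( [X [Y [Z var]]] )]]] - [Y [Y [Z var]] :: [Z ~ [Z var]]]]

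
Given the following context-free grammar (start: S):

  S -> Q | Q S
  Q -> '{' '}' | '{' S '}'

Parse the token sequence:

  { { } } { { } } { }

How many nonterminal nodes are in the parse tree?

10

[S [Q { [S [Q { }]] }] [S [Q { [S [Q { }]] }] [S [Q { }]]]]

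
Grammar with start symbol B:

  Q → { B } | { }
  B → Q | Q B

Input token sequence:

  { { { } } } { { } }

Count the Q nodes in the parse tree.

[B [Q { [B [Q { [B [Q { }]] }]] }] [B [Q { [B [Q { }]] }]]]

5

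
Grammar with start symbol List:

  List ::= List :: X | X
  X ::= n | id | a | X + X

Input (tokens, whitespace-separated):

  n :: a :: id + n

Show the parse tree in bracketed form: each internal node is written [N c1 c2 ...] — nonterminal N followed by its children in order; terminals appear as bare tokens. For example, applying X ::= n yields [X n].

[List [List [List [X n]] :: [X a]] :: [X [X id] + [X n]]]

List
List :: X
List :: X :: X
X :: X :: X
n :: X :: X
n :: a :: X
n :: a :: X + X
n :: a :: id + X
n :: a :: id + n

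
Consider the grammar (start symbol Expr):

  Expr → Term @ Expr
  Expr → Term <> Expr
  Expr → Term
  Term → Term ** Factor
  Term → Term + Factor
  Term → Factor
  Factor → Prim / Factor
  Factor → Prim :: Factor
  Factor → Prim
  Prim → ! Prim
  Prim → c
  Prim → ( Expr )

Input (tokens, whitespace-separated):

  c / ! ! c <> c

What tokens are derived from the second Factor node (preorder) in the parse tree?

[Expr [Term [Factor [Prim c] / [Factor [Prim ! [Prim ! [Prim c]]]]]] <> [Expr [Term [Factor [Prim c]]]]]

! ! c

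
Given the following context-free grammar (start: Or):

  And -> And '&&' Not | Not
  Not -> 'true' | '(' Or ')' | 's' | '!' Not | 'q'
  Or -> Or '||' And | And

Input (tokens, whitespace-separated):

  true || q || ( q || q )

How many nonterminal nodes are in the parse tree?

15

[Or [Or [Or [And [Not true]]] || [And [Not q]]] || [And [Not ( [Or [Or [And [Not q]]] || [And [Not q]]] )]]]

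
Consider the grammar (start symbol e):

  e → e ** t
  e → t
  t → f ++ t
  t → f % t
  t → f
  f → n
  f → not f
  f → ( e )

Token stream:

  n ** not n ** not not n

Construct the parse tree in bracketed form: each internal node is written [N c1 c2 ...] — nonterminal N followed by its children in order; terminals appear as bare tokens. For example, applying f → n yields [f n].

[e [e [e [t [f n]]] ** [t [f not [f n]]]] ** [t [f not [f not [f n]]]]]

e
e ** t
e ** t ** t
t ** t ** t
f ** t ** t
n ** t ** t
n ** f ** t
n ** not f ** t
n ** not n ** t
n ** not n ** f
n ** not n ** not f
n ** not n ** not not f
n ** not n ** not not n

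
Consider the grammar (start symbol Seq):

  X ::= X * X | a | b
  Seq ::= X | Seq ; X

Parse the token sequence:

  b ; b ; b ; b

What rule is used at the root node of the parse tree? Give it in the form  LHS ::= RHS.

[Seq [Seq [Seq [Seq [X b]] ; [X b]] ; [X b]] ; [X b]]

Seq ::= Seq ; X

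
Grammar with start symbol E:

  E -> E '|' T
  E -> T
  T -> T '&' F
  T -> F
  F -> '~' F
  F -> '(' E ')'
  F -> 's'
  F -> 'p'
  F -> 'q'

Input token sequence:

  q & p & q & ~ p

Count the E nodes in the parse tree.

1

[E [T [T [T [T [F q]] & [F p]] & [F q]] & [F ~ [F p]]]]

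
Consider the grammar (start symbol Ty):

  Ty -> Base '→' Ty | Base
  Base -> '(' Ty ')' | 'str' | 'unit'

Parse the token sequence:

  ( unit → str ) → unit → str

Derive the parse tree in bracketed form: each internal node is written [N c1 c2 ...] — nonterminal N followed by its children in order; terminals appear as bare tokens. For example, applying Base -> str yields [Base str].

[Ty [Base ( [Ty [Base unit] → [Ty [Base str]]] )] → [Ty [Base unit] → [Ty [Base str]]]]

Ty
Base → Ty
( Ty ) → Ty
( Base → Ty ) → Ty
( unit → Ty ) → Ty
( unit → Base ) → Ty
( unit → str ) → Ty
( unit → str ) → Base → Ty
( unit → str ) → unit → Ty
( unit → str ) → unit → Base
( unit → str ) → unit → str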